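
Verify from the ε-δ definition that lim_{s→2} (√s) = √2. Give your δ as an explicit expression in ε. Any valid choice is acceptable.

Let ε > 0 be given. We want δ > 0 such that 0 < |s − 2| < δ implies |√s − √2| < ε.
Rationalise: √s − √2 = (s − 2)/(√s + √2), so |√s − √2| = |s − 2|/(√s + √2).
Restrict δ ≤ 2 so that |s − 2| < 2 forces s > 0, and then √s + √2 > √2.
Hence |√s − √2| < |s − 2|/√2, which is < ε once |s − 2| < √2·ε.
Take δ = min(2, √2·ε). If 0 < |s − 2| < δ then s > 0 and |√s − √2| < |s − 2|/√2 < ε.

δ = min(2, √2·ε)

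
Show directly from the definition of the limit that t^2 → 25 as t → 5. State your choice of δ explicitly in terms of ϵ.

Let ϵ > 0 be given. We seek δ > 0 with 0 < |t − 5| < δ ⇒ |t^2 − 25| < ϵ.
Factor: t^2 − 25 = (t − 5)(t + 5), so |t^2 − 25| = |t − 5|·|t + 5|.
Impose δ ≤ 1 so that |t| < 6; then |t + 5| ≤ 11.
Hence |t^2 − 25| ≤ 11|t − 5|, which is < ϵ once |t − 5| < ϵ/11.
Take δ = min(1, ϵ/11). If 0 < |t − 5| < δ then both bounds hold and |t^2 − 25| ≤ 11|t − 5| < 11·(ϵ/11) = ϵ.

δ = min(1, ϵ/11)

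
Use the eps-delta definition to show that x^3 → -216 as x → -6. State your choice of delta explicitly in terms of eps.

delta = min(1, eps/127)

Suppose eps > 0. We seek delta > 0 with 0 < |x + 6| < delta ⇒ |x^3 + 216| < eps.
Factor: x^3 + 216 = (x + 6)(x^2 - 6x + 36), so |x^3 + 216| = |x + 6|·|x^2 - 6x + 36|.
Impose delta ≤ 1 so that |x| < 7; then |x^2 - 6x + 36| ≤ 127.
Hence |x^3 + 216| ≤ 127|x + 6|, which is < eps once |x + 6| < eps/127.
Take delta = min(1, eps/127). If 0 < |x + 6| < delta then both bounds hold and |x^3 + 216| ≤ 127|x + 6| < 127·(eps/127) = eps.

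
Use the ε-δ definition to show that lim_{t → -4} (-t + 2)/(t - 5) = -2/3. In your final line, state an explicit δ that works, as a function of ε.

δ = min(9/2, (27/2)ε)

Suppose ε > 0. We want δ > 0 with 0 < |t + 4| < δ ⇒ |(-t + 2)/(t - 5) + 2/3| < ε.
Combining over a common denominator, (-t + 2)/(t - 5) + 2/3 = [(-t + 2)·(-9) − 6·(t - 5)] / [(-9)·(t - 5)] = 3(t + 4) / ((-9)(t - 5)).
So |(-t + 2)/(t - 5) + 2/3| = 3|t + 4| / (9·|t − 5|).
Restrict δ ≤ 9/2. Then |t + 4| < 9/2 gives |t − 5| = |(t + 4) + (-9)| ≥ 9 − 9/2 = 9/2.
Hence |(-t + 2)/(t - 5) + 2/3| < 3|t + 4|/(9·(9/2)) = (2/27)|t + 4|, which is < ε once |t + 4| < (27/2)ε.
Take δ = min(9/2, (27/2)ε). Then 0 < |t + 4| < δ forces both bounds, so |(-t + 2)/(t - 5) + 2/3| < ε.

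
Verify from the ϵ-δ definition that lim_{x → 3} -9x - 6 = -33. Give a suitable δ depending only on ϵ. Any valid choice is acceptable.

Suppose ϵ > 0. We need δ > 0 so that 0 < |x − 3| < δ implies |(-9x - 6) + 33| < ϵ.
Since (-9x - 6) + 33 = -9(x − 3), we have |(-9x - 6) + 33| = 9|x − 3|.
Thus it suffices that |x − 3| < ϵ/9.
Choosing δ = ϵ/9 gives |(-9x - 6) + 33| = 9|x − 3| < ϵ whenever |x − 3| < δ.

δ = ϵ/9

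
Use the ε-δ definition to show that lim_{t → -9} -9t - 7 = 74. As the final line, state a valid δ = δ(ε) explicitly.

Fix ε > 0. We need δ > 0 so that 0 < |t + 9| < δ implies |(-9t - 7) − 74| < ε.
Since (-9t - 7) − 74 = -9(t + 9), we have |(-9t - 7) − 74| = 9|t + 9|.
So 9|t + 9| < ε exactly when |t + 9| < ε/9.
Choosing δ = ε/9 gives |(-9t - 7) − 74| = 9|t + 9| < ε whenever |t + 9| < δ.

δ = ε/9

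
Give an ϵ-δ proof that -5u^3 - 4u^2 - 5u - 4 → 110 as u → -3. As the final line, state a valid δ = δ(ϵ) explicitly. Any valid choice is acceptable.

δ = min(1, ϵ/162)

Let ϵ > 0. We want δ > 0 such that 0 < |u + 3| < δ implies |(-5u^3 - 4u^2 - 5u - 4) − 110| < ϵ.
(-5u^3 - 4u^2 - 5u - 4) − 110 = -5u^3 - 4u^2 - 5u - 114 = (u + 3)(-5u^2 + 11u - 38).
So |(-5u^3 - 4u^2 - 5u - 4) − 110| = |u + 3|·|-5u^2 + 11u - 38|.
Require δ ≤ 1. Then |u + 3| < 1 gives |u| < 4, and by the triangle inequality |-5u^2 + 11u - 38| ≤ 5·4^2 + 11·4 + 38 = 162.
Hence |(-5u^3 - 4u^2 - 5u - 4) − 110| ≤ 162|u + 3| < ϵ provided |u + 3| < ϵ/162.
Take δ = min(1, ϵ/162). Then 0 < |u + 3| < δ gives both |u + 3| < 1 and |u + 3| < ϵ/162, so |(-5u^3 - 4u^2 - 5u - 4) − 110| < ϵ.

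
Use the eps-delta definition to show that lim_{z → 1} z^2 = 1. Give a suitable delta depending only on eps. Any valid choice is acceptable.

delta = min(1, eps/3)

Fix eps > 0. We seek delta > 0 with 0 < |z − 1| < delta ⇒ |z^2 − 1| < eps.
Factor: z^2 − 1 = (z − 1)(z + 1), so |z^2 − 1| = |z − 1|·|z + 1|.
Restrict delta ≤ 1. Then |z − 1| < 1 gives |z| < 2, so by the triangle inequality |z + 1| ≤ 2 + 1 = 3.
Hence |z^2 − 1| ≤ 3|z − 1|, which is < eps once |z − 1| < eps/3.
Take delta = min(1, eps/3). If 0 < |z − 1| < delta then both bounds hold and |z^2 − 1| ≤ 3|z − 1| < 3·(eps/3) = eps.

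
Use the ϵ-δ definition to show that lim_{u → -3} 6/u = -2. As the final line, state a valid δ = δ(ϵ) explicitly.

δ = min(3/2, (3/4)ϵ)

Suppose ϵ > 0. We seek δ > 0 such that 0 < |u + 3| < δ implies |6/u + 2| < ϵ.
|6/u + 2| = 6·|-3 − u|/(3·|u|) = 6|u + 3|/(3|u|).
Restrict δ ≤ 3/2. Then |u + 3| < 3/2 gives |u| > 3/2, so 3|u| > 9/2.
Then |6/u + 2| < 6|u + 3|/(9/2), which is < ϵ when |u + 3| < (3/4)ϵ.
Take δ = min(3/2, (3/4)ϵ). Then 0 < |u + 3| < δ gives both |u + 3| < 3/2 and |u + 3| < (3/4)ϵ, so |6/u + 2| < ϵ.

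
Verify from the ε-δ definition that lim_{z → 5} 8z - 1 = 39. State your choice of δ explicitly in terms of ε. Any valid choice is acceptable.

δ = ε/8

Fix ε > 0. We need δ > 0 so that 0 < |z − 5| < δ implies |(8z - 1) − 39| < ε.
Since (8z - 1) − 39 = 8(z − 5), we have |(8z - 1) − 39| = 8|z − 5|.
Thus it suffices that |z − 5| < ε/8.
Take δ = ε/8. If 0 < |z − 5| < δ then |(8z - 1) − 39| = 8|z − 5| < 8·(ε/8) = ε.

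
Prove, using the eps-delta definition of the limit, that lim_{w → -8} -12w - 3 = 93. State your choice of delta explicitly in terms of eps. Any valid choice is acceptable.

Let eps > 0 be given. We need delta > 0 so that 0 < |w + 8| < delta implies |(-12w - 3) − 93| < eps.
Since (-12w - 3) − 93 = -12(w + 8), we have |(-12w - 3) − 93| = 12|w + 8|.
Thus it suffices that |w + 8| < eps/12.
Take delta = eps/12. If 0 < |w + 8| < delta then |(-12w - 3) − 93| = 12|w + 8| < 12·(eps/12) = eps.

delta = eps/12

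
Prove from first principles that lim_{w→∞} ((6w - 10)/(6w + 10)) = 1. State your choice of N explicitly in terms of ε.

Let ε > 0 be given. We seek N > 0 such that w > N implies |(6w - 10)/(6w + 10) − 1| < ε.
(6w - 10)/(6w + 10) − 1 = (6(6w - 10) − 6(6w + 10)) / (6(6w + 10)) = -120/(6(6w + 10)).
For w > 0 we have 6w + 10 > 6w, so |(6w - 10)/(6w + 10) − 1| = 120/(6(6w + 10)) < 120/(6·6w) = (10/3)/w.
Thus |(6w - 10)/(6w + 10) − 1| < ε whenever w > (10/3)/ε.
Take N = (10/3)/ε. If w > N then |(6w - 10)/(6w + 10) − 1| < (10/3)/w < ε.

N = (10/3)/ε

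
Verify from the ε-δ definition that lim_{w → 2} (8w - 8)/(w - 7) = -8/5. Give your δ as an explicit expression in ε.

Fix ε > 0. We want δ > 0 with 0 < |w − 2| < δ ⇒ |(8w - 8)/(w - 7) + 8/5| < ε.
Combining over a common denominator, (8w - 8)/(w - 7) + 8/5 = [(8w - 8)·(-5) − 8·(w - 7)] / [(-5)·(w - 7)] = -48(w − 2) / ((-5)(w - 7)).
So |(8w - 8)/(w - 7) + 8/5| = 48|w − 2| / (5·|w − 7|).
Require δ ≤ 5/2, so |w − 7| ≥ |-5| − |w − 2| > 5 − 5/2 = 5/2.
Hence |(8w - 8)/(w - 7) + 8/5| < 48|w − 2|/(5·(5/2)) = (96/25)|w − 2|, which is < ε once |w − 2| < (25/96)ε.
Take δ = min(5/2, (25/96)ε). Then 0 < |w − 2| < δ forces both bounds, so |(8w - 8)/(w - 7) + 8/5| < ε.

δ = min(5/2, (25/96)ε)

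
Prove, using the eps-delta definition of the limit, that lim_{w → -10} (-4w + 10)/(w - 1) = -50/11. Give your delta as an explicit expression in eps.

Fix eps > 0. We want delta > 0 with 0 < |w + 10| < delta ⇒ |(-4w + 10)/(w - 1) + 50/11| < eps.
Combining over a common denominator, (-4w + 10)/(w - 1) + 50/11 = [(-4w + 10)·(-11) − 50·(w - 1)] / [(-11)·(w - 1)] = -6(w + 10) / ((-11)(w - 1)).
So |(-4w + 10)/(w - 1) + 50/11| = 6|w + 10| / (11·|w − 1|).
Require delta ≤ 11/2, so |w − 1| ≥ |-11| − |w + 10| > 11 − 11/2 = 11/2.
Hence |(-4w + 10)/(w - 1) + 50/11| < 6|w + 10|/(11·(11/2)) = (12/121)|w + 10|, which is < eps once |w + 10| < (121/12)eps.
Take delta = min(11/2, (121/12)eps). Then 0 < |w + 10| < delta forces both bounds, so |(-4w + 10)/(w - 1) + 50/11| < eps.

delta = min(11/2, (121/12)eps)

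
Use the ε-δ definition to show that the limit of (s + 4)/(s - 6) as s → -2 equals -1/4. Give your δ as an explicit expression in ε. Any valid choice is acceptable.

δ = min(4, (16/5)ε)

Fix ε > 0. We want δ > 0 with 0 < |s + 2| < δ ⇒ |(s + 4)/(s - 6) + 1/4| < ε.
Combining over a common denominator, (s + 4)/(s - 6) + 1/4 = [(s + 4)·(-8) − 2·(s - 6)] / [(-8)·(s - 6)] = -10(s + 2) / ((-8)(s - 6)).
So |(s + 4)/(s - 6) + 1/4| = 10|s + 2| / (8·|s − 6|).
Restrict δ ≤ 4. Then |s + 2| < 4 gives |s − 6| = |(s + 2) + (-8)| ≥ 8 − 4 = 4.
Hence |(s + 4)/(s - 6) + 1/4| < 10|s + 2|/(8·4) = (5/16)|s + 2|, which is < ε once |s + 2| < (16/5)ε.
Take δ = min(4, (16/5)ε). Then 0 < |s + 2| < δ forces both bounds, so |(s + 4)/(s - 6) + 1/4| < ε.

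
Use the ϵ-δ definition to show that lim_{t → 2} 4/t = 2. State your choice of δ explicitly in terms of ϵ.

δ = min(1, (1/2)ϵ)

Suppose ϵ > 0. We seek δ > 0 such that 0 < |t − 2| < δ implies |4/t − 2| < ϵ.
|4/t − 2| = 4·|2 − t|/(2·|t|) = 4|t − 2|/(2|t|).
Restrict δ ≤ 1. Then |t − 2| < 1 gives |t| > 1, so 2|t| > 2.
Then |4/t − 2| < 4|t − 2|/2, which is < ϵ when |t − 2| < (1/2)ϵ.
Take δ = min(1, (1/2)ϵ). Then 0 < |t − 2| < δ gives both |t − 2| < 1 and |t − 2| < (1/2)ϵ, so |4/t − 2| < ϵ.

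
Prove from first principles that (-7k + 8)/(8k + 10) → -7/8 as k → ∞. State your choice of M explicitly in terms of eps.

M = (67/32)/eps

Fix eps > 0. For k ≥ 1, |(-7k + 8)/(8k + 10) + 7/8| = |134|/(8(8k + 10)) = 134/(8(8k + 10)).
Since 8k + 10 ≥ 8k for k ≥ 1, this is ≤ 134/(8·8k) = (67/32)/k.
So |(-7k + 8)/(8k + 10) + 7/8| < eps whenever k > (67/32)/eps.
Take M = (67/32)/eps. If k > M then |(-7k + 8)/(8k + 10) + 7/8| ≤ (67/32)/k < eps.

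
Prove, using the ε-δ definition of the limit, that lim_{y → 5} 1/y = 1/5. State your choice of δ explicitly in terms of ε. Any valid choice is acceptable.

Fix ε > 0. We seek δ > 0 such that 0 < |y − 5| < δ implies |1/y − (1/5)| < ε.
|1/y − (1/5)| = |5 − y|/(5·|y|) = |y − 5|/(5|y|).
Require δ ≤ 5/2 so that |y| > 5 − 5/2 = 5/2, hence 5|y| > 25/2.
Then |1/y − (1/5)| < |y − 5|/(25/2), which is < ε when |y − 5| < (25/2)ε.
Take δ = min(5/2, (25/2)ε). Then 0 < |y − 5| < δ gives both |y − 5| < 5/2 and |y − 5| < (25/2)ε, so |1/y − (1/5)| < ε.

δ = min(5/2, (25/2)ε)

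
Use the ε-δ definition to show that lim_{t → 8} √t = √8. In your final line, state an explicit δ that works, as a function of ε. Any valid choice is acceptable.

δ = min(8, √8·ε)

Fix ε > 0. We want δ > 0 such that 0 < |t − 8| < δ implies |√t − √8| < ε.
Multiplying by the conjugate, |√t − √8| = |t − 8|/(√t + √8).
Restrict δ ≤ 8 so that |t − 8| < 8 forces t > 0, and then √t + √8 > √8.
Hence |√t − √8| < |t − 8|/√8, which is < ε once |t − 8| < √8·ε.
Take δ = min(8, √8·ε). If 0 < |t − 8| < δ then t > 0 and |√t − √8| < |t − 8|/√8 < ε.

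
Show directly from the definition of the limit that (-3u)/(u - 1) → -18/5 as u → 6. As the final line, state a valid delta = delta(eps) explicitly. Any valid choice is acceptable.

Fix eps > 0. We want delta > 0 with 0 < |u − 6| < delta ⇒ |(-3u)/(u - 1) + 18/5| < eps.
Combining over a common denominator, (-3u)/(u - 1) + 18/5 = [(-3u)·5 − (-18)·(u - 1)] / [5·(u - 1)] = 3(u − 6) / (5(u - 1)).
So |(-3u)/(u - 1) + 18/5| = 3|u − 6| / (5·|u − 1|).
Require delta ≤ 5/2, so |u − 1| ≥ |5| − |u − 6| > 5 − 5/2 = 5/2.
Hence |(-3u)/(u - 1) + 18/5| < 3|u − 6|/(5·(5/2)) = (6/25)|u − 6|, which is < eps once |u − 6| < (25/6)eps.
Take delta = min(5/2, (25/6)eps). Then 0 < |u − 6| < delta forces both bounds, so |(-3u)/(u - 1) + 18/5| < eps.

delta = min(5/2, (25/6)eps)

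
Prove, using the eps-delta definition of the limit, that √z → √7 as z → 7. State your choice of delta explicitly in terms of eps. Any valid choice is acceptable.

delta = min(7, √7·eps)

Let eps > 0 be given. We want delta > 0 such that 0 < |z − 7| < delta implies |√z − √7| < eps.
Rationalise: √z − √7 = (z − 7)/(√z + √7), so |√z − √7| = |z − 7|/(√z + √7).
Restrict delta ≤ 7 so that |z − 7| < 7 forces z > 0, and then √z + √7 > √7.
Hence |√z − √7| < |z − 7|/√7, which is < eps once |z − 7| < √7·eps.
Take delta = min(7, √7·eps). If 0 < |z − 7| < delta then z > 0 and |√z − √7| < |z − 7|/√7 < eps.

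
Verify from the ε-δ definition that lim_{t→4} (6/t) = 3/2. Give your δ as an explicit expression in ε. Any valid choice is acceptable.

δ = min(2, (4/3)ε)

Let ε > 0 be given. We seek δ > 0 such that 0 < |t − 4| < δ implies |6/t − (3/2)| < ε.
|6/t − (3/2)| = 6·|4 − t|/(4·|t|) = 6|t − 4|/(4|t|).
Require δ ≤ 2 so that |t| > 4 − 2 = 2, hence 4|t| > 8.
Then |6/t − (3/2)| < 6|t − 4|/8, which is < ε when |t − 4| < (4/3)ε.
Take δ = min(2, (4/3)ε). Then 0 < |t − 4| < δ gives both |t − 4| < 2 and |t − 4| < (4/3)ε, so |6/t − (3/2)| < ε.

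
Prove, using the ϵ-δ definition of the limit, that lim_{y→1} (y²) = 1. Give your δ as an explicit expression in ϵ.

Let ϵ > 0 be given. We seek δ > 0 with 0 < |y − 1| < δ ⇒ |y² − 1| < ϵ.
Factor: y² − 1 = (y − 1)(y + 1), so |y² − 1| = |y − 1|·|y + 1|.
Restrict δ ≤ 1. Then |y − 1| < 1 gives |y| < 2, so by the triangle inequality |y + 1| ≤ 2 + 1 = 3.
Hence |y² − 1| ≤ 3|y − 1|, which is < ϵ once |y − 1| < ϵ/3.
Take δ = min(1, ϵ/3). If 0 < |y − 1| < δ then both bounds hold and |y² − 1| ≤ 3|y − 1| < 3·(ϵ/3) = ϵ.

δ = min(1, ϵ/3)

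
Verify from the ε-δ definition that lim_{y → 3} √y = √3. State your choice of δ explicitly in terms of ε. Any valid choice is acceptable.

Fix ε > 0. We want δ > 0 such that 0 < |y − 3| < δ implies |√y − √3| < ε.
Rationalise: √y − √3 = (y − 3)/(√y + √3), so |√y − √3| = |y − 3|/(√y + √3).
Restrict δ ≤ 3 so that |y − 3| < 3 forces y > 0, and then √y + √3 > √3.
Hence |√y − √3| < |y − 3|/√3, which is < ε once |y − 3| < √3·ε.
Take δ = min(3, √3·ε). If 0 < |y − 3| < δ then y > 0 and |√y − √3| < |y − 3|/√3 < ε.

δ = min(3, √3·ε)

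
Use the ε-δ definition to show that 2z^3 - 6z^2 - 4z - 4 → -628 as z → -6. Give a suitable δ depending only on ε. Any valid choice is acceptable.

Let ε > 0. We want δ > 0 such that 0 < |z + 6| < δ implies |(2z^3 - 6z^2 - 4z - 4) + 628| < ε.
(2z^3 - 6z^2 - 4z - 4) + 628 = 2z^3 - 6z^2 - 4z + 624 = (z + 6)(2z^2 - 18z + 104).
So |(2z^3 - 6z^2 - 4z - 4) + 628| = |z + 6|·|2z^2 - 18z + 104|.
Require δ ≤ 2. Then |z + 6| < 2 gives |z| < 8, and by the triangle inequality |2z^2 - 18z + 104| ≤ 2·8^2 + 18·8 + 104 = 376.
Hence |(2z^3 - 6z^2 - 4z - 4) + 628| ≤ 376|z + 6| < ε provided |z + 6| < ε/376.
Choosing δ = min(2, ε/376) ensures both conditions, hence |(2z^3 - 6z^2 - 4z - 4) + 628| < ε.

δ = min(2, ε/376)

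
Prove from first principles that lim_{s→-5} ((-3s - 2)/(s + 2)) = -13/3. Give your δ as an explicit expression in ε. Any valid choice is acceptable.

δ = min(3/2, (9/8)ε)

Fix ε > 0. We want δ > 0 with 0 < |s + 5| < δ ⇒ |(-3s - 2)/(s + 2) + 13/3| < ε.
Combining over a common denominator, (-3s - 2)/(s + 2) + 13/3 = [(-3s - 2)·(-3) − 13·(s + 2)] / [(-3)·(s + 2)] = -4(s + 5) / ((-3)(s + 2)).
So |(-3s - 2)/(s + 2) + 13/3| = 4|s + 5| / (3·|s + 2|).
Require δ ≤ 3/2, so |s + 2| ≥ |-3| − |s + 5| > 3 − 3/2 = 3/2.
Hence |(-3s - 2)/(s + 2) + 13/3| < 4|s + 5|/(3·(3/2)) = (8/9)|s + 5|, which is < ε once |s + 5| < (9/8)ε.
Take δ = min(3/2, (9/8)ε). Then 0 < |s + 5| < δ forces both bounds, so |(-3s - 2)/(s + 2) + 13/3| < ε.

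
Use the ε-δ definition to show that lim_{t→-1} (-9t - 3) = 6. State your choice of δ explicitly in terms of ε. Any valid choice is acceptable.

Let ε > 0 be given. We need δ > 0 so that 0 < |t + 1| < δ implies |(-9t - 3) − 6| < ε.
|(-9t - 3) − 6| = |-9t - 9| = 9|t + 1|.
Thus it suffices that |t + 1| < ε/9.
Choosing δ = ε/9 gives |(-9t - 3) − 6| = 9|t + 1| < ε whenever |t + 1| < δ.

δ = ε/9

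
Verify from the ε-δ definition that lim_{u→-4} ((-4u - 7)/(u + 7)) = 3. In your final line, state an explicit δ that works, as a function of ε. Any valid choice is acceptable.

δ = min(3/2, (3/14)ε)

Let ε > 0 be given. We want δ > 0 with 0 < |u + 4| < δ ⇒ |(-4u - 7)/(u + 7) − 3| < ε.
Combining over a common denominator, (-4u - 7)/(u + 7) − 3 = [(-4u - 7)·3 − 9·(u + 7)] / [3·(u + 7)] = -21(u + 4) / (3(u + 7)).
So |(-4u - 7)/(u + 7) − 3| = 21|u + 4| / (3·|u + 7|).
Restrict δ ≤ 3/2. Then |u + 4| < 3/2 gives |u + 7| = |(u + 4) + 3| ≥ 3 − 3/2 = 3/2.
Hence |(-4u - 7)/(u + 7) − 3| < 21|u + 4|/(3·(3/2)) = (14/3)|u + 4|, which is < ε once |u + 4| < (3/14)ε.
Take δ = min(3/2, (3/14)ε). Then 0 < |u + 4| < δ forces both bounds, so |(-4u - 7)/(u + 7) − 3| < ε.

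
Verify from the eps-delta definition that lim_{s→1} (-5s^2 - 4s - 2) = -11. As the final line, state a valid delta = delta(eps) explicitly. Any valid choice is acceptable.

delta = min(1, eps/19)

Let eps > 0. We want delta > 0 such that 0 < |s − 1| < delta implies |(-5s^2 - 4s - 2) + 11| < eps.
(-5s^2 - 4s - 2) + 11 = -5s^2 - 4s + 9 = (s − 1)(-5s - 9).
So |(-5s^2 - 4s - 2) + 11| = |s − 1|·|-5s - 9|.
Require delta ≤ 1. Then |s − 1| < 1 gives |s| < 2, and by the triangle inequality |-5s - 9| ≤ 5·2 + 9 = 19.
Hence |(-5s^2 - 4s - 2) + 11| ≤ 19|s − 1| < eps provided |s − 1| < eps/19.
Take delta = min(1, eps/19). Then 0 < |s − 1| < delta gives both |s − 1| < 1 and |s − 1| < eps/19, so |(-5s^2 - 4s - 2) + 11| < eps.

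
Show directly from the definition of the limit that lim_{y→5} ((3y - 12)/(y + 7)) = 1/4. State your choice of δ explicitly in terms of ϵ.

Fix ϵ > 0. We want δ > 0 with 0 < |y − 5| < δ ⇒ |(3y - 12)/(y + 7) − (1/4)| < ϵ.
Combining over a common denominator, (3y - 12)/(y + 7) − (1/4) = [(3y - 12)·12 − 3·(y + 7)] / [12·(y + 7)] = 33(y − 5) / (12(y + 7)).
So |(3y - 12)/(y + 7) − (1/4)| = 33|y − 5| / (12·|y + 7|).
Require δ ≤ 6, so |y + 7| ≥ |12| − |y − 5| > 12 − 6 = 6.
Hence |(3y - 12)/(y + 7) − (1/4)| < 33|y − 5|/(12·6) = (11/24)|y − 5|, which is < ϵ once |y − 5| < (24/11)ϵ.
Take δ = min(6, (24/11)ϵ). Then 0 < |y − 5| < δ forces both bounds, so |(3y - 12)/(y + 7) − (1/4)| < ϵ.

δ = min(6, (24/11)ϵ)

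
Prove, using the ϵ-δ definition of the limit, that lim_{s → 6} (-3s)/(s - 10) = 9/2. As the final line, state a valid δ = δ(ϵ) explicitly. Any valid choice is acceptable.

Fix ϵ > 0. We want δ > 0 with 0 < |s − 6| < δ ⇒ |(-3s)/(s - 10) − (9/2)| < ϵ.
Combining over a common denominator, (-3s)/(s - 10) − (9/2) = [(-3s)·(-4) − (-18)·(s - 10)] / [(-4)·(s - 10)] = 30(s − 6) / ((-4)(s - 10)).
So |(-3s)/(s - 10) − (9/2)| = 30|s − 6| / (4·|s − 10|).
Restrict δ ≤ 2. Then |s − 6| < 2 gives |s − 10| = |(s − 6) + (-4)| ≥ 4 − 2 = 2.
Hence |(-3s)/(s - 10) − (9/2)| < 30|s − 6|/(4·2) = (15/4)|s − 6|, which is < ϵ once |s − 6| < (4/15)ϵ.
Take δ = min(2, (4/15)ϵ). Then 0 < |s − 6| < δ forces both bounds, so |(-3s)/(s - 10) − (9/2)| < ϵ.

δ = min(2, (4/15)ϵ)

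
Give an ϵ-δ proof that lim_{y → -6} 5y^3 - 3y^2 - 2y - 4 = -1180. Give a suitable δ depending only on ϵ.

δ = min(2, ϵ/780)

Let ϵ > 0. We want δ > 0 such that 0 < |y + 6| < δ implies |(5y^3 - 3y^2 - 2y - 4) + 1180| < ϵ.
(5y^3 - 3y^2 - 2y - 4) + 1180 = 5y^3 - 3y^2 - 2y + 1176 = (y + 6)(5y^2 - 33y + 196).
So |(5y^3 - 3y^2 - 2y - 4) + 1180| = |y + 6|·|5y^2 - 33y + 196|.
Assume first that |y + 6| < 2, so |y| < 8. Then |5y^2 - 33y + 196| ≤ 5·8^2 + 33·8 + 196 = 780.
Hence |(5y^3 - 3y^2 - 2y - 4) + 1180| ≤ 780|y + 6| < ϵ provided |y + 6| < ϵ/780.
Choosing δ = min(2, ϵ/780) ensures both conditions, hence |(5y^3 - 3y^2 - 2y - 4) + 1180| < ϵ.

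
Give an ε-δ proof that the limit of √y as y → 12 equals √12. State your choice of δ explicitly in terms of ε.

δ = min(12, √12·ε)

Fix ε > 0. We want δ > 0 such that 0 < |y − 12| < δ implies |√y − √12| < ε.
Multiplying by the conjugate, |√y − √12| = |y − 12|/(√y + √12).
Restrict δ ≤ 12 so that |y − 12| < 12 forces y > 0, and then √y + √12 > √12.
Hence |√y − √12| < |y − 12|/√12, which is < ε once |y − 12| < √12·ε.
Take δ = min(12, √12·ε). If 0 < |y − 12| < δ then y > 0 and |√y − √12| < |y − 12|/√12 < ε.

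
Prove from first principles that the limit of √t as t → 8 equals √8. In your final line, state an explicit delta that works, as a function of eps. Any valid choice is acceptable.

Let eps > 0 be given. We want delta > 0 such that 0 < |t − 8| < delta implies |√t − √8| < eps.
Rationalise: √t − √8 = (t − 8)/(√t + √8), so |√t − √8| = |t − 8|/(√t + √8).
Restrict delta ≤ 8 so that |t − 8| < 8 forces t > 0, and then √t + √8 > √8.
Hence |√t − √8| < |t − 8|/√8, which is < eps once |t − 8| < √8·eps.
Take delta = min(8, √8·eps). If 0 < |t − 8| < delta then t > 0 and |√t − √8| < |t − 8|/√8 < eps.

delta = min(8, √8·eps)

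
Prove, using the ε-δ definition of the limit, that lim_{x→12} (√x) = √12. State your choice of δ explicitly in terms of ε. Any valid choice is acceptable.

Let ε > 0. We want δ > 0 such that 0 < |x − 12| < δ implies |√x − √12| < ε.
Rationalise: √x − √12 = (x − 12)/(√x + √12), so |√x − √12| = |x − 12|/(√x + √12).
Restrict δ ≤ 12 so that |x − 12| < 12 forces x > 0, and then √x + √12 > √12.
Hence |√x − √12| < |x − 12|/√12, which is < ε once |x − 12| < √12·ε.
Take δ = min(12, √12·ε). If 0 < |x − 12| < δ then x > 0 and |√x − √12| < |x − 12|/√12 < ε.

δ = min(12, √12·ε)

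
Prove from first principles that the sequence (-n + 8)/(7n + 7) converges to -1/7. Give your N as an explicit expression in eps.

N = (9/7)/eps

Suppose eps > 0. For n ≥ 1, |(-n + 8)/(7n + 7) + 1/7| = |63|/(7(7n + 7)) = 63/(7(7n + 7)).
Since 7n + 7 ≥ 7n for n ≥ 1, this is ≤ 63/(7·7n) = (9/7)/n.
So |(-n + 8)/(7n + 7) + 1/7| < eps whenever n > (9/7)/eps.
Take N = (9/7)/eps. If n > N then |(-n + 8)/(7n + 7) + 1/7| ≤ (9/7)/n < eps.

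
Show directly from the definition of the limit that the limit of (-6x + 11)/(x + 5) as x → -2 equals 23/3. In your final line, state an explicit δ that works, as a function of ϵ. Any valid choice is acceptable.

δ = min(3/2, (9/82)ϵ)

Fix ϵ > 0. We want δ > 0 with 0 < |x + 2| < δ ⇒ |(-6x + 11)/(x + 5) − (23/3)| < ϵ.
Combining over a common denominator, (-6x + 11)/(x + 5) − (23/3) = [(-6x + 11)·3 − 23·(x + 5)] / [3·(x + 5)] = -41(x + 2) / (3(x + 5)).
So |(-6x + 11)/(x + 5) − (23/3)| = 41|x + 2| / (3·|x + 5|).
Restrict δ ≤ 3/2. Then |x + 2| < 3/2 gives |x + 5| = |(x + 2) + 3| ≥ 3 − 3/2 = 3/2.
Hence |(-6x + 11)/(x + 5) − (23/3)| < 41|x + 2|/(3·(3/2)) = (82/9)|x + 2|, which is < ϵ once |x + 2| < (9/82)ϵ.
Take δ = min(3/2, (9/82)ϵ). Then 0 < |x + 2| < δ forces both bounds, so |(-6x + 11)/(x + 5) − (23/3)| < ϵ.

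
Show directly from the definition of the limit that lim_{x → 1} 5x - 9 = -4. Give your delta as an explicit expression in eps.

delta = eps/5

Fix eps > 0. We need delta > 0 so that 0 < |x − 1| < delta implies |(5x - 9) + 4| < eps.
|(5x - 9) + 4| = |5x - 5| = 5|x − 1|.
So 5|x − 1| < eps exactly when |x − 1| < eps/5.
Take delta = eps/5. If 0 < |x − 1| < delta then |(5x - 9) + 4| = 5|x − 1| < 5·(eps/5) = eps.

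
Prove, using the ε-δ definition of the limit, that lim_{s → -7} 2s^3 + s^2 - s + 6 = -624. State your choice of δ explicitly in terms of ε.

Suppose ε > 0. We want δ > 0 such that 0 < |s + 7| < δ implies |(2s^3 + s^2 - s + 6) + 624| < ε.
(2s^3 + s^2 - s + 6) + 624 = 2s^3 + s^2 - s + 630 = (s + 7)(2s^2 - 13s + 90).
So |(2s^3 + s^2 - s + 6) + 624| = |s + 7|·|2s^2 - 13s + 90|.
Require δ ≤ 2. Then |s + 7| < 2 gives |s| < 9, and by the triangle inequality |2s^2 - 13s + 90| ≤ 2·9^2 + 13·9 + 90 = 369.
Hence |(2s^3 + s^2 - s + 6) + 624| ≤ 369|s + 7| < ε provided |s + 7| < ε/369.
Choosing δ = min(2, ε/369) ensures both conditions, hence |(2s^3 + s^2 - s + 6) + 624| < ε.

δ = min(2, ε/369)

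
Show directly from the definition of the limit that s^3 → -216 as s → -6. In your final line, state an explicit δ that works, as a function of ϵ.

Let ϵ > 0 be given. We seek δ > 0 with 0 < |s + 6| < δ ⇒ |s^3 + 216| < ϵ.
Factor: s^3 + 216 = (s + 6)(s^2 - 6s + 36), so |s^3 + 216| = |s + 6|·|s^2 - 6s + 36|.
Restrict δ ≤ 1. Then |s + 6| < 1 gives |s| < 7, so by the triangle inequality |s^2 - 6s + 36| ≤ 7^2 + 6·7 + 36 = 127.
Hence |s^3 + 216| ≤ 127|s + 6|, which is < ϵ once |s + 6| < ϵ/127.
Take δ = min(1, ϵ/127). If 0 < |s + 6| < δ then both bounds hold and |s^3 + 216| ≤ 127|s + 6| < 127·(ϵ/127) = ϵ.

δ = min(1, ϵ/127)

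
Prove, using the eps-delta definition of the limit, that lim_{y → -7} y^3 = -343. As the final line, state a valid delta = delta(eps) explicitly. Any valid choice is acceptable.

delta = min(1, eps/169)

Suppose eps > 0. We seek delta > 0 with 0 < |y + 7| < delta ⇒ |y^3 + 343| < eps.
Factor: y^3 + 343 = (y + 7)(y^2 - 7y + 49), so |y^3 + 343| = |y + 7|·|y^2 - 7y + 49|.
Restrict delta ≤ 1. Then |y + 7| < 1 gives |y| < 8, so by the triangle inequality |y^2 - 7y + 49| ≤ 8^2 + 7·8 + 49 = 169.
Hence |y^3 + 343| ≤ 169|y + 7|, which is < eps once |y + 7| < eps/169.
Take delta = min(1, eps/169). If 0 < |y + 7| < delta then both bounds hold and |y^3 + 343| ≤ 169|y + 7| < 169·(eps/169) = eps.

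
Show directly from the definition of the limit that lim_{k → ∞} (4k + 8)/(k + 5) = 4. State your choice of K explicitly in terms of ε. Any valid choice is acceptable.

Suppose ε > 0. For k ≥ 1, |(4k + 8)/(k + 5) − 4| = |-12|/((k + 5)) = 12/((k + 5)).
Since k + 5 ≥ k for k ≥ 1, this is ≤ 12/(k) = 12/k.
So |(4k + 8)/(k + 5) − 4| < ε whenever k > 12/ε.
Take K = 12/ε. If k > K then |(4k + 8)/(k + 5) − 4| ≤ 12/k < ε.

K = 12/ε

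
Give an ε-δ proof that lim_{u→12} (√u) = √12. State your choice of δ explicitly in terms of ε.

δ = min(12, √12·ε)

Fix ε > 0. We want δ > 0 such that 0 < |u − 12| < δ implies |√u − √12| < ε.
Rationalise: √u − √12 = (u − 12)/(√u + √12), so |√u − √12| = |u − 12|/(√u + √12).
Restrict δ ≤ 12 so that |u − 12| < 12 forces u > 0, and then √u + √12 > √12.
Hence |√u − √12| < |u − 12|/√12, which is < ε once |u − 12| < √12·ε.
Take δ = min(12, √12·ε). If 0 < |u − 12| < δ then u > 0 and |√u − √12| < |u − 12|/√12 < ε.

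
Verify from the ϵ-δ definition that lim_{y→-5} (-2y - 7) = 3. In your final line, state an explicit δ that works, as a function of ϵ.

δ = ϵ/2

Let ϵ > 0. We need δ > 0 so that 0 < |y + 5| < δ implies |(-2y - 7) − 3| < ϵ.
Since (-2y - 7) − 3 = -2(y + 5), we have |(-2y - 7) − 3| = 2|y + 5|.
So 2|y + 5| < ϵ exactly when |y + 5| < ϵ/2.
Take δ = ϵ/2. If 0 < |y + 5| < δ then |(-2y - 7) − 3| = 2|y + 5| < 2·(ϵ/2) = ϵ.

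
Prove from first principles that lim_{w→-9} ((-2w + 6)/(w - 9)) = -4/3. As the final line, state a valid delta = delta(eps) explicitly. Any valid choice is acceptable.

Let eps > 0. We want delta > 0 with 0 < |w + 9| < delta ⇒ |(-2w + 6)/(w - 9) + 4/3| < eps.
Combining over a common denominator, (-2w + 6)/(w - 9) + 4/3 = [(-2w + 6)·(-18) − 24·(w - 9)] / [(-18)·(w - 9)] = 12(w + 9) / ((-18)(w - 9)).
So |(-2w + 6)/(w - 9) + 4/3| = 12|w + 9| / (18·|w − 9|).
Restrict delta ≤ 9. Then |w + 9| < 9 gives |w − 9| = |(w + 9) + (-18)| ≥ 18 − 9 = 9.
Hence |(-2w + 6)/(w - 9) + 4/3| < 12|w + 9|/(18·9) = (2/27)|w + 9|, which is < eps once |w + 9| < (27/2)eps.
Take delta = min(9, (27/2)eps). Then 0 < |w + 9| < delta forces both bounds, so |(-2w + 6)/(w - 9) + 4/3| < eps.

delta = min(9, (27/2)eps)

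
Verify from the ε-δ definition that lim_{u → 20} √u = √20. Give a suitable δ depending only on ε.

δ = min(20, √20·ε)

Suppose ε > 0. We want δ > 0 such that 0 < |u − 20| < δ implies |√u − √20| < ε.
Rationalise: √u − √20 = (u − 20)/(√u + √20), so |√u − √20| = |u − 20|/(√u + √20).
Restrict δ ≤ 20 so that |u − 20| < 20 forces u > 0, and then √u + √20 > √20.
Hence |√u − √20| < |u − 20|/√20, which is < ε once |u − 20| < √20·ε.
Take δ = min(20, √20·ε). If 0 < |u − 20| < δ then u > 0 and |√u − √20| < |u − 20|/√20 < ε.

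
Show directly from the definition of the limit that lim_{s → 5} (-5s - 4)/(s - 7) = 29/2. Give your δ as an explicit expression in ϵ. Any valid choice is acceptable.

δ = min(1, (2/39)ϵ)

Let ϵ > 0 be given. We want δ > 0 with 0 < |s − 5| < δ ⇒ |(-5s - 4)/(s - 7) − (29/2)| < ϵ.
Combining over a common denominator, (-5s - 4)/(s - 7) − (29/2) = [(-5s - 4)·(-2) − (-29)·(s - 7)] / [(-2)·(s - 7)] = 39(s − 5) / ((-2)(s - 7)).
So |(-5s - 4)/(s - 7) − (29/2)| = 39|s − 5| / (2·|s − 7|).
Require δ ≤ 1, so |s − 7| ≥ |-2| − |s − 5| > 2 − 1 = 1.
Hence |(-5s - 4)/(s - 7) − (29/2)| < 39|s − 5|/(2·1) = (39/2)|s − 5|, which is < ϵ once |s − 5| < (2/39)ϵ.
Take δ = min(1, (2/39)ϵ). Then 0 < |s − 5| < δ forces both bounds, so |(-5s - 4)/(s - 7) − (29/2)| < ϵ.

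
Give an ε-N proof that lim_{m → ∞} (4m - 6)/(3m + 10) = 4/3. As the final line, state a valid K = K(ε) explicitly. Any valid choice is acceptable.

K = (58/9)/ε

Suppose ε > 0. For m ≥ 1, |(4m - 6)/(3m + 10) − (4/3)| = |-58|/(3(3m + 10)) = 58/(3(3m + 10)).
Since 3m + 10 ≥ 3m for m ≥ 1, this is ≤ 58/(3·3m) = (58/9)/m.
So |(4m - 6)/(3m + 10) − (4/3)| < ε whenever m > (58/9)/ε.
Take K = (58/9)/ε. If m > K then |(4m - 6)/(3m + 10) − (4/3)| ≤ (58/9)/m < ε.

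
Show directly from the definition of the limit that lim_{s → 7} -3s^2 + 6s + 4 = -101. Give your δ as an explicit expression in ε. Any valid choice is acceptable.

δ = min(1, ε/39)

Let ε > 0. We want δ > 0 such that 0 < |s − 7| < δ implies |(-3s^2 + 6s + 4) + 101| < ε.
(-3s^2 + 6s + 4) + 101 = -3s^2 + 6s + 105 = (s − 7)(-3s - 15).
So |(-3s^2 + 6s + 4) + 101| = |s − 7|·|-3s - 15|.
Assume first that |s − 7| < 1, so |s| < 8. Then |-3s - 15| ≤ 3·8 + 15 = 39.
Hence |(-3s^2 + 6s + 4) + 101| ≤ 39|s − 7| < ε provided |s − 7| < ε/39.
Choosing δ = min(1, ε/39) ensures both conditions, hence |(-3s^2 + 6s + 4) + 101| < ε.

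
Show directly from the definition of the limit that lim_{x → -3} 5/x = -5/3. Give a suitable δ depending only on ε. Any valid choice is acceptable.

δ = min(3/2, (9/10)ε)

Let ε > 0 be given. We seek δ > 0 such that 0 < |x + 3| < δ implies |5/x + 5/3| < ε.
|5/x + 5/3| = 5·|-3 − x|/(3·|x|) = 5|x + 3|/(3|x|).
Restrict δ ≤ 3/2. Then |x + 3| < 3/2 gives |x| > 3/2, so 3|x| > 9/2.
Then |5/x + 5/3| < 5|x + 3|/(9/2), which is < ε when |x + 3| < (9/10)ε.
Take δ = min(3/2, (9/10)ε). Then 0 < |x + 3| < δ gives both |x + 3| < 3/2 and |x + 3| < (9/10)ε, so |5/x + 5/3| < ε.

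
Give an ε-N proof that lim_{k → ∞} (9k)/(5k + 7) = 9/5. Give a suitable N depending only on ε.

N = (63/25)/ε

Suppose ε > 0. For k ≥ 1, |(9k)/(5k + 7) − (9/5)| = |-63|/(5(5k + 7)) = 63/(5(5k + 7)).
Since 5k + 7 ≥ 5k for k ≥ 1, this is ≤ 63/(5·5k) = (63/25)/k.
So |(9k)/(5k + 7) − (9/5)| < ε whenever k > (63/25)/ε.
Take N = (63/25)/ε. If k > N then |(9k)/(5k + 7) − (9/5)| ≤ (63/25)/k < ε.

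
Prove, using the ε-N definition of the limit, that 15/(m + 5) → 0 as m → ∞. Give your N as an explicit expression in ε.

N = 15/ε

Suppose ε > 0. For m ≥ 1, |15/(m + 5) − 0| = 15/(m + 5) ≤ 15/m.
We need 15/m < ε, i.e. m > 15/ε.
Take N = 15/ε. If m > N then |15/(m + 5)| ≤ 15/m < ε.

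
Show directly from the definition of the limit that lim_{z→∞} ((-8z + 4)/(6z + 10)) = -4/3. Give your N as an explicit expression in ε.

Let ε > 0. We seek N > 0 such that z > N implies |(-8z + 4)/(6z + 10) + 4/3| < ε.
(-8z + 4)/(6z + 10) + 4/3 = (6(-8z + 4) − (-8)(6z + 10)) / (6(6z + 10)) = 104/(6(6z + 10)).
For z > 0 we have 6z + 10 > 6z, so |(-8z + 4)/(6z + 10) + 4/3| = 104/(6(6z + 10)) < 104/(6·6z) = (26/9)/z.
Thus |(-8z + 4)/(6z + 10) + 4/3| < ε whenever z > (26/9)/ε.
Take N = (26/9)/ε. If z > N then |(-8z + 4)/(6z + 10) + 4/3| < (26/9)/z < ε.

N = (26/9)/ε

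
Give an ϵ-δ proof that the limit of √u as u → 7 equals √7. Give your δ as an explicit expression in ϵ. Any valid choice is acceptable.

Let ϵ > 0 be given. We want δ > 0 such that 0 < |u − 7| < δ implies |√u − √7| < ϵ.
Rationalise: √u − √7 = (u − 7)/(√u + √7), so |√u − √7| = |u − 7|/(√u + √7).
Restrict δ ≤ 7 so that |u − 7| < 7 forces u > 0, and then √u + √7 > √7.
Hence |√u − √7| < |u − 7|/√7, which is < ϵ once |u − 7| < √7·ϵ.
Take δ = min(7, √7·ϵ). If 0 < |u − 7| < δ then u > 0 and |√u − √7| < |u − 7|/√7 < ϵ.

δ = min(7, √7·ϵ)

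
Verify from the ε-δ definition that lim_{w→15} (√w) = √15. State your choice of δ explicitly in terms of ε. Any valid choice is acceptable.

Suppose ε > 0. We want δ > 0 such that 0 < |w − 15| < δ implies |√w − √15| < ε.
Rationalise: √w − √15 = (w − 15)/(√w + √15), so |√w − √15| = |w − 15|/(√w + √15).
Restrict δ ≤ 15 so that |w − 15| < 15 forces w > 0, and then √w + √15 > √15.
Hence |√w − √15| < |w − 15|/√15, which is < ε once |w − 15| < √15·ε.
Take δ = min(15, √15·ε). If 0 < |w − 15| < δ then w > 0 and |√w − √15| < |w − 15|/√15 < ε.

δ = min(15, √15·ε)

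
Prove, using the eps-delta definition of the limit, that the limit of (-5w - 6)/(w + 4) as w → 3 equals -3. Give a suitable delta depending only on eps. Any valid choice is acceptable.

Suppose eps > 0. We want delta > 0 with 0 < |w − 3| < delta ⇒ |(-5w - 6)/(w + 4) + 3| < eps.
Combining over a common denominator, (-5w - 6)/(w + 4) + 3 = [(-5w - 6)·7 − (-21)·(w + 4)] / [7·(w + 4)] = -14(w − 3) / (7(w + 4)).
So |(-5w - 6)/(w + 4) + 3| = 14|w − 3| / (7·|w + 4|).
Restrict delta ≤ 7/2. Then |w − 3| < 7/2 gives |w + 4| = |(w − 3) + 7| ≥ 7 − 7/2 = 7/2.
Hence |(-5w - 6)/(w + 4) + 3| < 14|w − 3|/(7·(7/2)) = (4/7)|w − 3|, which is < eps once |w − 3| < (7/4)eps.
Take delta = min(7/2, (7/4)eps). Then 0 < |w − 3| < delta forces both bounds, so |(-5w - 6)/(w + 4) + 3| < eps.

delta = min(7/2, (7/4)eps)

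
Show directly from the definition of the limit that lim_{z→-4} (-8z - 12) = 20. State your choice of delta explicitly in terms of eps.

delta = eps/8

Let eps > 0 be given. We need delta > 0 so that 0 < |z + 4| < delta implies |(-8z - 12) − 20| < eps.
Since (-8z - 12) − 20 = -8(z + 4), we have |(-8z - 12) − 20| = 8|z + 4|.
Thus it suffices that |z + 4| < eps/8.
Choosing delta = eps/8 gives |(-8z - 12) − 20| = 8|z + 4| < eps whenever |z + 4| < delta.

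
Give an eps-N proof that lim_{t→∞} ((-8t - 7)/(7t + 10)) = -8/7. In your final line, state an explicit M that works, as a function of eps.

Suppose eps > 0. We seek M > 0 such that t > M implies |(-8t - 7)/(7t + 10) + 8/7| < eps.
(-8t - 7)/(7t + 10) + 8/7 = (7(-8t - 7) − (-8)(7t + 10)) / (7(7t + 10)) = 31/(7(7t + 10)).
For t > 0 we have 7t + 10 > 7t, so |(-8t - 7)/(7t + 10) + 8/7| = 31/(7(7t + 10)) < 31/(7·7t) = (31/49)/t.
Thus |(-8t - 7)/(7t + 10) + 8/7| < eps whenever t > (31/49)/eps.
Take M = (31/49)/eps. If t > M then |(-8t - 7)/(7t + 10) + 8/7| < (31/49)/t < eps.

M = (31/49)/eps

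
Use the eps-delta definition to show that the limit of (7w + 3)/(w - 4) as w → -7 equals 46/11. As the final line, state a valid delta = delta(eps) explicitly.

Let eps > 0 be given. We want delta > 0 with 0 < |w + 7| < delta ⇒ |(7w + 3)/(w - 4) − (46/11)| < eps.
Combining over a common denominator, (7w + 3)/(w - 4) − (46/11) = [(7w + 3)·(-11) − (-46)·(w - 4)] / [(-11)·(w - 4)] = -31(w + 7) / ((-11)(w - 4)).
So |(7w + 3)/(w - 4) − (46/11)| = 31|w + 7| / (11·|w − 4|).
Require delta ≤ 11/2, so |w − 4| ≥ |-11| − |w + 7| > 11 − 11/2 = 11/2.
Hence |(7w + 3)/(w - 4) − (46/11)| < 31|w + 7|/(11·(11/2)) = (62/121)|w + 7|, which is < eps once |w + 7| < (121/62)eps.
Take delta = min(11/2, (121/62)eps). Then 0 < |w + 7| < delta forces both bounds, so |(7w + 3)/(w - 4) − (46/11)| < eps.

delta = min(11/2, (121/62)eps)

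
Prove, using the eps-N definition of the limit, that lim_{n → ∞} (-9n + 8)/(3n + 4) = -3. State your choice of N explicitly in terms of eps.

N = (20/3)/eps

Suppose eps > 0. For n ≥ 1, |(-9n + 8)/(3n + 4) + 3| = |60|/(3(3n + 4)) = 60/(3(3n + 4)).
Since 3n + 4 ≥ 3n for n ≥ 1, this is ≤ 60/(3·3n) = (20/3)/n.
So |(-9n + 8)/(3n + 4) + 3| < eps whenever n > (20/3)/eps.
Take N = (20/3)/eps. If n > N then |(-9n + 8)/(3n + 4) + 3| ≤ (20/3)/n < eps.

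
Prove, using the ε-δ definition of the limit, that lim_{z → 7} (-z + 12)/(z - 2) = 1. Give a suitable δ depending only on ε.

δ = min(5/2, (5/4)ε)

Suppose ε > 0. We want δ > 0 with 0 < |z − 7| < δ ⇒ |(-z + 12)/(z - 2) − 1| < ε.
Combining over a common denominator, (-z + 12)/(z - 2) − 1 = [(-z + 12)·5 − 5·(z - 2)] / [5·(z - 2)] = -10(z − 7) / (5(z - 2)).
So |(-z + 12)/(z - 2) − 1| = 10|z − 7| / (5·|z − 2|).
Restrict δ ≤ 5/2. Then |z − 7| < 5/2 gives |z − 2| = |(z − 7) + 5| ≥ 5 − 5/2 = 5/2.
Hence |(-z + 12)/(z - 2) − 1| < 10|z − 7|/(5·(5/2)) = (4/5)|z − 7|, which is < ε once |z − 7| < (5/4)ε.
Take δ = min(5/2, (5/4)ε). Then 0 < |z − 7| < δ forces both bounds, so |(-z + 12)/(z - 2) − 1| < ε.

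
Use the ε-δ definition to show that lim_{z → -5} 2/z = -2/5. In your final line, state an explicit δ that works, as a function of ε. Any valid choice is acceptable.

Let ε > 0. We seek δ > 0 such that 0 < |z + 5| < δ implies |2/z + 2/5| < ε.
|2/z + 2/5| = 2·|-5 − z|/(5·|z|) = 2|z + 5|/(5|z|).
Restrict δ ≤ 5/2. Then |z + 5| < 5/2 gives |z| > 5/2, so 5|z| > 25/2.
Then |2/z + 2/5| < 2|z + 5|/(25/2), which is < ε when |z + 5| < (25/4)ε.
Take δ = min(5/2, (25/4)ε). Then 0 < |z + 5| < δ gives both |z + 5| < 5/2 and |z + 5| < (25/4)ε, so |2/z + 2/5| < ε.

δ = min(5/2, (25/4)ε)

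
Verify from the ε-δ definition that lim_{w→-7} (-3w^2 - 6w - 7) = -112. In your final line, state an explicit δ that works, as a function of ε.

Let ε > 0 be given. We want δ > 0 such that 0 < |w + 7| < δ implies |(-3w^2 - 6w - 7) + 112| < ε.
(-3w^2 - 6w - 7) + 112 = -3w^2 - 6w + 105 = (w + 7)(-3w + 15).
So |(-3w^2 - 6w - 7) + 112| = |w + 7|·|-3w + 15|.
Require δ ≤ 2. Then |w + 7| < 2 gives |w| < 9, and by the triangle inequality |-3w + 15| ≤ 3·9 + 15 = 42.
Hence |(-3w^2 - 6w - 7) + 112| ≤ 42|w + 7| < ε provided |w + 7| < ε/42.
Take δ = min(2, ε/42). Then 0 < |w + 7| < δ gives both |w + 7| < 2 and |w + 7| < ε/42, so |(-3w^2 - 6w - 7) + 112| < ε.

δ = min(2, ε/42)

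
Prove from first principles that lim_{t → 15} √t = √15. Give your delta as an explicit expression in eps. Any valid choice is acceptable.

Let eps > 0. We want delta > 0 such that 0 < |t − 15| < delta implies |√t − √15| < eps.
Multiplying by the conjugate, |√t − √15| = |t − 15|/(√t + √15).
Restrict delta ≤ 15 so that |t − 15| < 15 forces t > 0, and then √t + √15 > √15.
Hence |√t − √15| < |t − 15|/√15, which is < eps once |t − 15| < √15·eps.
Take delta = min(15, √15·eps). If 0 < |t − 15| < delta then t > 0 and |√t − √15| < |t − 15|/√15 < eps.

delta = min(15, √15·eps)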